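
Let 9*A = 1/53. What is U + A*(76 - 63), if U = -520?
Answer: -248027/477 ≈ -519.97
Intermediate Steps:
A = 1/477 (A = (⅑)/53 = (⅑)*(1/53) = 1/477 ≈ 0.0020964)
U + A*(76 - 63) = -520 + (76 - 63)/477 = -520 + (1/477)*13 = -520 + 13/477 = -248027/477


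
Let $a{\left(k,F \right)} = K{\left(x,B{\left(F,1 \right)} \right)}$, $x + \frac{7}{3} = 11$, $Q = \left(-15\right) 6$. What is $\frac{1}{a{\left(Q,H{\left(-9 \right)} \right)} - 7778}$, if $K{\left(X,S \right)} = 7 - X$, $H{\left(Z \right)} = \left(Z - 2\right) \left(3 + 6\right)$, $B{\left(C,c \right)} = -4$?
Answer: $- \frac{3}{23339} \approx -0.00012854$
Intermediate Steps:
$Q = -90$
$H{\left(Z \right)} = -18 + 9 Z$ ($H{\left(Z \right)} = \left(-2 + Z\right) 9 = -18 + 9 Z$)
$x = \frac{26}{3}$ ($x = - \frac{7}{3} + 11 = \frac{26}{3} \approx 8.6667$)
$a{\left(k,F \right)} = - \frac{5}{3}$ ($a{\left(k,F \right)} = 7 - \frac{26}{3} = - \frac{5}{3}$)
$\frac{1}{a{\left(Q,H{\left(-9 \right)} \right)} - 7778} = \frac{1}{- \frac{5}{3} - 7778} = \frac{1}{- \frac{23339}{3}} = - \frac{3}{23339}$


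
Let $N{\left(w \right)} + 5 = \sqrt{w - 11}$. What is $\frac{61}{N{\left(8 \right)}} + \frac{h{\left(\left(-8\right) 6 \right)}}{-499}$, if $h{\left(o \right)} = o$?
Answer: $\frac{- 30199 i + 48 \sqrt{3}}{499 \left(\sqrt{3} + 5 i\right)} \approx -10.797 - 3.7734 i$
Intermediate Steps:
$N{\left(w \right)} = -5 + \sqrt{-11 + w}$ ($N{\left(w \right)} = -5 + \sqrt{w - 11} = -5 + \sqrt{-11 + w}$)
$\frac{61}{N{\left(8 \right)}} + \frac{h{\left(\left(-8\right) 6 \right)}}{-499} = \frac{61}{-5 + \sqrt{-11 + 8}} + \frac{\left(-8\right) 6}{-499} = \frac{61}{-5 + \sqrt{-3}} - - \frac{48}{499} = \frac{61}{-5 + i \sqrt{3}} + \frac{48}{499} = \frac{48}{499} + \frac{61}{-5 + i \sqrt{3}}$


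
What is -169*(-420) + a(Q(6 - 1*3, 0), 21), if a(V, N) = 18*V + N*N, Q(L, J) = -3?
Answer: 71367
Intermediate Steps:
a(V, N) = N² + 18*V (a(V, N) = 18*V + N² = N² + 18*V)
-169*(-420) + a(Q(6 - 1*3, 0), 21) = -169*(-420) + (21² + 18*(-3)) = 70980 + (441 - 54) = 70980 + 387 = 71367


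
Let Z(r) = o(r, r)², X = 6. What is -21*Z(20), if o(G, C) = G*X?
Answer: -302400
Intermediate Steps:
o(G, C) = 6*G (o(G, C) = G*6 = 6*G)
Z(r) = 36*r² (Z(r) = (6*r)² = 36*r²)
-21*Z(20) = -756*20² = -756*400 = -21*14400 = -302400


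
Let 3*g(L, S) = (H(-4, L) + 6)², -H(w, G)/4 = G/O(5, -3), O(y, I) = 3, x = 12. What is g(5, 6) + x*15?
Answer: 4864/27 ≈ 180.15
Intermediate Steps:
H(w, G) = -4*G/3
g(L, S) = (6 - 4*L/3)²/3 (g(L, S) = (-4*L/3 + 6)²/3 = (6 - 4*L/3)²/3)
g(5, 6) + x*15 = 4*(-9 + 2*5)²/27 + 12*15 = 4*(-9 + 10)²/27 + 180 = (4/27)*1² + 180 = (4/27)*1 + 180 = 4/27 + 180 = 4864/27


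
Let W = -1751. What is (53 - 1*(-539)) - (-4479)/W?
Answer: 1032113/1751 ≈ 589.44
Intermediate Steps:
(53 - 1*(-539)) - (-4479)/W = (53 - 1*(-539)) - (-4479)/(-1751) = (53 + 539) - (-4479)*(-1)/1751 = 592 - 1*4479/1751 = 592 - 4479/1751 = 1032113/1751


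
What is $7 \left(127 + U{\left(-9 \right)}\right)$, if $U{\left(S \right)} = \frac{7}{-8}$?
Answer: $\frac{7063}{8} \approx 882.88$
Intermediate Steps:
$U{\left(S \right)} = - \frac{7}{8}$ ($U{\left(S \right)} = 7 \left(- \frac{1}{8}\right) = - \frac{7}{8}$)
$7 \left(127 + U{\left(-9 \right)}\right) = 7 \left(127 - \frac{7}{8}\right) = 7 \cdot \frac{1009}{8} = \frac{7063}{8}$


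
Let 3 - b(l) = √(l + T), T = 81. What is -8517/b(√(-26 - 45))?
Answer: -8517/(3 - √(81 + I*√71)) ≈ 1408.1 - 109.49*I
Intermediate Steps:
b(l) = 3 - √(81 + l) (b(l) = 3 - √(l + 81) = 3 - √(81 + l))
-8517/b(√(-26 - 45)) = -8517/(3 - √(81 + √(-26 - 45))) = -8517/(3 - √(81 + √(-71))) = -8517/(3 - √(81 + I*√71))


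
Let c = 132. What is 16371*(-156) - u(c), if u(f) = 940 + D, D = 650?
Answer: -2555466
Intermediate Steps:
u(f) = 1590 (u(f) = 940 + 650 = 1590)
16371*(-156) - u(c) = 16371*(-156) - 1*1590 = -2553876 - 1590 = -2555466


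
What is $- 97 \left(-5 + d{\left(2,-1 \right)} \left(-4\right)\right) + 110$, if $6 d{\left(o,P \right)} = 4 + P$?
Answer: $789$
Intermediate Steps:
$d{\left(o,P \right)} = \frac{2}{3} + \frac{P}{6}$ ($d{\left(o,P \right)} = \frac{4 + P}{6} = \frac{2}{3} + \frac{P}{6}$)
$- 97 \left(-5 + d{\left(2,-1 \right)} \left(-4\right)\right) + 110 = - 97 \left(-5 + \left(\frac{2}{3} + \frac{1}{6} \left(-1\right)\right) \left(-4\right)\right) + 110 = - 97 \left(-5 + \left(\frac{2}{3} - \frac{1}{6}\right) \left(-4\right)\right) + 110 = - 97 \left(-5 + \frac{1}{2} \left(-4\right)\right) + 110 = - 97 \left(-5 - 2\right) + 110 = \left(-97\right) \left(-7\right) + 110 = 679 + 110 = 789$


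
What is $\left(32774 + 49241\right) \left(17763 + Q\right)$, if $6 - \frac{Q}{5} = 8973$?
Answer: $-2220310080$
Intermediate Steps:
$Q = -44835$ ($Q = 30 - 44865 = -44835$)
$\left(32774 + 49241\right) \left(17763 + Q\right) = \left(32774 + 49241\right) \left(17763 - 44835\right) = 82015 \left(-27072\right) = -2220310080$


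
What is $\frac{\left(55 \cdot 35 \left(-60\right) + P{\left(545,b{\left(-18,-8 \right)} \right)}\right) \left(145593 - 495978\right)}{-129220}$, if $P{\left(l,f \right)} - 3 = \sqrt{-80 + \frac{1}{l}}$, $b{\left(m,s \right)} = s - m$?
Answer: $- \frac{16285077}{52} + \frac{141 i \sqrt{23761455}}{28340} \approx -3.1317 \cdot 10^{5} + 24.252 i$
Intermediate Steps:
$P{\left(l,f \right)} = 3 + \sqrt{-80 + \frac{1}{l}}$
$\frac{\left(55 \cdot 35 \left(-60\right) + P{\left(545,b{\left(-18,-8 \right)} \right)}\right) \left(145593 - 495978\right)}{-129220} = \frac{\left(55 \cdot 35 \left(-60\right) + \left(3 + \sqrt{-80 + \frac{1}{545}}\right)\right) \left(145593 - 495978\right)}{-129220} = \left(1925 \left(-60\right) + \left(3 + \sqrt{-80 + \frac{1}{545}}\right)\right) \left(-350385\right) \left(- \frac{1}{129220}\right) = \left(-115500 + \left(3 + \sqrt{- \frac{43599}{545}}\right)\right) \left(-350385\right) \left(- \frac{1}{129220}\right) = \left(-115500 + \left(3 + \frac{i \sqrt{23761455}}{545}\right)\right) \left(-350385\right) \left(- \frac{1}{129220}\right) = \left(-115497 + \frac{i \sqrt{23761455}}{545}\right) \left(-350385\right) \left(- \frac{1}{129220}\right) = \left(40468416345 - \frac{70077 i \sqrt{23761455}}{109}\right) \left(- \frac{1}{129220}\right) = - \frac{16285077}{52} + \frac{141 i \sqrt{23761455}}{28340}$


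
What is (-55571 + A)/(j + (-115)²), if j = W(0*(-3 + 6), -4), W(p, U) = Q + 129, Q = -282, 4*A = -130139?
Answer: -352423/52288 ≈ -6.7400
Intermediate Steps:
A = -130139/4 (A = (¼)*(-130139) = -130139/4 ≈ -32535.)
W(p, U) = -153 (W(p, U) = -282 + 129 = -153)
j = -153
(-55571 + A)/(j + (-115)²) = (-55571 - 130139/4)/(-153 + (-115)²) = -352423/(4*(-153 + 13225)) = -352423/4/13072 = -352423/4*1/13072 = -352423/52288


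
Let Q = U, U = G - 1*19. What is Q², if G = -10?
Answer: 841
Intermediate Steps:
U = -29 (U = -10 - 1*19 = -10 - 19 = -29)
Q = -29
Q² = (-29)² = 841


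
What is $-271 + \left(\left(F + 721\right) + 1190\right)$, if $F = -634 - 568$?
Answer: $438$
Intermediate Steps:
$F = -1202$ ($F = -634 - 568 = -1202$)
$-271 + \left(\left(F + 721\right) + 1190\right) = -271 + \left(\left(-1202 + 721\right) + 1190\right) = -271 + \left(-481 + 1190\right) = -271 + 709 = 438$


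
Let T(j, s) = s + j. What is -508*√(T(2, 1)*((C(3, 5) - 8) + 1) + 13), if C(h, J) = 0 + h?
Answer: -508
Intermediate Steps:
C(h, J) = h
T(j, s) = j + s
-508*√(T(2, 1)*((C(3, 5) - 8) + 1) + 13) = -508*√((2 + 1)*((3 - 8) + 1) + 13) = -508*√(3*(-5 + 1) + 13) = -508*√(3*(-4) + 13) = -508*√(-12 + 13) = -508*√1 = -508*1 = -508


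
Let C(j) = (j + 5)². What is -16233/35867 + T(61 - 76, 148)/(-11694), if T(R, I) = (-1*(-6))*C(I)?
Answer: -871248720/69904783 ≈ -12.463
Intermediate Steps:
C(j) = (5 + j)²
T(R, I) = 6*(5 + I)² (T(R, I) = (-1*(-6))*(5 + I)² = 6*(5 + I)²)
-16233/35867 + T(61 - 76, 148)/(-11694) = -16233/35867 + (6*(5 + 148)²)/(-11694) = -16233*1/35867 + (6*153²)*(-1/11694) = -16233/35867 + (6*23409)*(-1/11694) = -16233/35867 + 140454*(-1/11694) = -16233/35867 - 23409/1949 = -871248720/69904783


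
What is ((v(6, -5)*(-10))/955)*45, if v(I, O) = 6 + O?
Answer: -90/191 ≈ -0.47120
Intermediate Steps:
((v(6, -5)*(-10))/955)*45 = (((6 - 5)*(-10))/955)*45 = ((1*(-10))*(1/955))*45 = -10*1/955*45 = -2/191*45 = -90/191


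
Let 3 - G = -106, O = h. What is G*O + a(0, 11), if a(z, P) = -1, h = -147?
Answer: -16024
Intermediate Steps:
O = -147
G = 109 (G = 3 - 1*(-106) = 3 + 106 = 109)
G*O + a(0, 11) = 109*(-147) - 1 = -16023 - 1 = -16024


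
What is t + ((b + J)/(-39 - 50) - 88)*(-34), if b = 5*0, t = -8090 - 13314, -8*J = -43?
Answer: -6553941/356 ≈ -18410.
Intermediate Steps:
J = 43/8 (J = -⅛*(-43) = 43/8 ≈ 5.3750)
t = -21404
b = 0
t + ((b + J)/(-39 - 50) - 88)*(-34) = -21404 + ((0 + 43/8)/(-39 - 50) - 88)*(-34) = -21404 + ((43/8)/(-89) - 88)*(-34) = -21404 + ((43/8)*(-1/89) - 88)*(-34) = -21404 + (-43/712 - 88)*(-34) = -21404 - 62699/712*(-34) = -21404 + 1065883/356 = -6553941/356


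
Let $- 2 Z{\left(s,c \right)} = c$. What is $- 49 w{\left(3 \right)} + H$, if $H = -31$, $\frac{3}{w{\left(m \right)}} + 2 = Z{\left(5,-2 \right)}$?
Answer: $116$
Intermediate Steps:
$Z{\left(s,c \right)} = - \frac{c}{2}$
$w{\left(m \right)} = -3$ ($w{\left(m \right)} = \frac{3}{-2 - -1} = \frac{3}{-2 + 1} = \frac{3}{-1} = 3 \left(-1\right) = -3$)
$- 49 w{\left(3 \right)} + H = \left(-49\right) \left(-3\right) - 31 = 147 - 31 = 116$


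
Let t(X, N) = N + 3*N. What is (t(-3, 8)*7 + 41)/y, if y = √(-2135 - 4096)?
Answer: -265*I*√6231/6231 ≈ -3.3571*I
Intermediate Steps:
y = I*√6231 (y = √(-6231) = I*√6231 ≈ 78.937*I)
t(X, N) = 4*N
(t(-3, 8)*7 + 41)/y = ((4*8)*7 + 41)/((I*√6231)) = (32*7 + 41)*(-I*√6231/6231) = (224 + 41)*(-I*√6231/6231) = 265*(-I*√6231/6231) = -265*I*√6231/6231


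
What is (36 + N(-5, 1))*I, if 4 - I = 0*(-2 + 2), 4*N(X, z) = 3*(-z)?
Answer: 141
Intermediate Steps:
N(X, z) = -3*z/4 (N(X, z) = (3*(-z))/4 = (-3*z)/4 = -3*z/4)
I = 4 (I = 4 - 0*(-2 + 2) = 4 - 0*0 = 4 - 1*0 = 4 + 0 = 4)
(36 + N(-5, 1))*I = (36 - ¾*1)*4 = (36 - ¾)*4 = (141/4)*4 = 141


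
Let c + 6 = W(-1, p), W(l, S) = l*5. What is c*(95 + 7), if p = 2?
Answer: -1122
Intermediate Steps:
W(l, S) = 5*l
c = -11 (c = -6 + 5*(-1) = -6 - 5 = -11)
c*(95 + 7) = -11*(95 + 7) = -11*102 = -1122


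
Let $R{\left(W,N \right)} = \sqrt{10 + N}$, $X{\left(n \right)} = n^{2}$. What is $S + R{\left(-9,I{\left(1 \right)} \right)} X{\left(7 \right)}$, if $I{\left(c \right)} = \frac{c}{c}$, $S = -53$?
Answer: $-53 + 49 \sqrt{11} \approx 109.51$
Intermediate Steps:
$I{\left(c \right)} = 1$
$S + R{\left(-9,I{\left(1 \right)} \right)} X{\left(7 \right)} = -53 + \sqrt{10 + 1} \cdot 7^{2} = -53 + \sqrt{11} \cdot 49 = -53 + 49 \sqrt{11}$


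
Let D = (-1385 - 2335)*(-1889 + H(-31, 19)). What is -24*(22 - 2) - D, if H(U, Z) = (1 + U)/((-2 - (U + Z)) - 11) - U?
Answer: -6800640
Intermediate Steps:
H(U, Z) = -U + (1 + U)/(-13 - U - Z) (H(U, Z) = (1 + U)/((-2 + (-U - Z)) - 11) - U = (1 + U)/((-2 - U - Z) - 11) - U = (1 + U)/(-13 - U - Z) - U = -U + (1 + U)/(-13 - U - Z))
D = 6800160 (D = (-1385 - 2335)*(-1889 + (-1 - 1*(-31)² - 14*(-31) - 1*(-31)*19)/(13 - 31 + 19)) = -3720*(-1889 + (-1 - 1*961 + 434 + 589)/1) = -3720*(-1889 + 1*(-1 - 961 + 434 + 589)) = -3720*(-1889 + 1*61) = -3720*(-1889 + 61) = -3720*(-1828) = 6800160)
-24*(22 - 2) - D = -24*(22 - 2) - 1*6800160 = -24*20 - 6800160 = -480 - 6800160 = -6800640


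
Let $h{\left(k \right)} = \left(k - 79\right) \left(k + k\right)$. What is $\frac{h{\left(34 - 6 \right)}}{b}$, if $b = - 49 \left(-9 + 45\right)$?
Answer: $\frac{34}{21} \approx 1.619$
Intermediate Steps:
$h{\left(k \right)} = 2 k \left(-79 + k\right)$ ($h{\left(k \right)} = \left(-79 + k\right) 2 k = 2 k \left(-79 + k\right)$)
$b = -1764$ ($b = \left(-49\right) 36 = -1764$)
$\frac{h{\left(34 - 6 \right)}}{b} = \frac{2 \left(34 - 6\right) \left(-79 + \left(34 - 6\right)\right)}{-1764} = 2 \cdot 28 \left(-79 + 28\right) \left(- \frac{1}{1764}\right) = 2 \cdot 28 \left(-51\right) \left(- \frac{1}{1764}\right) = \left(-2856\right) \left(- \frac{1}{1764}\right) = \frac{34}{21}$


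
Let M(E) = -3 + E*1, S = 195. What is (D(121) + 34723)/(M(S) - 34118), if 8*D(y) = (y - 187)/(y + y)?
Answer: -3055621/2985488 ≈ -1.0235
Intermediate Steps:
M(E) = -3 + E
D(y) = (-187 + y)/(16*y) (D(y) = ((y - 187)/(y + y))/8 = ((-187 + y)/((2*y)))/8 = ((-187 + y)*(1/(2*y)))/8 = ((-187 + y)/(2*y))/8 = (-187 + y)/(16*y))
(D(121) + 34723)/(M(S) - 34118) = ((1/16)*(-187 + 121)/121 + 34723)/((-3 + 195) - 34118) = ((1/16)*(1/121)*(-66) + 34723)/(192 - 34118) = (-3/88 + 34723)/(-33926) = (3055621/88)*(-1/33926) = -3055621/2985488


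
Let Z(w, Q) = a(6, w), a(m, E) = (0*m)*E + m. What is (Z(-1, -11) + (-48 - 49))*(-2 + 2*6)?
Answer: -910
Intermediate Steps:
a(m, E) = m (a(m, E) = 0*E + m = 0 + m = m)
Z(w, Q) = 6
(Z(-1, -11) + (-48 - 49))*(-2 + 2*6) = (6 + (-48 - 49))*(-2 + 2*6) = (6 - 97)*(-2 + 12) = -91*10 = -910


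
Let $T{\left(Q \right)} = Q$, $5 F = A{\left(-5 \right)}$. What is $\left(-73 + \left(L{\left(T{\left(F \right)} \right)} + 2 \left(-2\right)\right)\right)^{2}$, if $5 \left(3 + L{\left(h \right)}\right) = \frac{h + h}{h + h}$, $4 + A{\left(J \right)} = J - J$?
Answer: $\frac{159201}{25} \approx 6368.0$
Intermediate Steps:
$A{\left(J \right)} = -4$ ($A{\left(J \right)} = -4 + \left(J - J\right) = -4 + 0 = -4$)
$F = - \frac{4}{5}$ ($F = \frac{1}{5} \left(-4\right) = - \frac{4}{5} \approx -0.8$)
$L{\left(h \right)} = - \frac{14}{5}$ ($L{\left(h \right)} = -3 + \frac{\left(h + h\right) \frac{1}{h + h}}{5} = -3 + \frac{2 h \frac{1}{2 h}}{5} = -3 + \frac{1}{5} \cdot 1 = -3 + \frac{1}{5} = - \frac{14}{5}$)
$\left(-73 + \left(L{\left(T{\left(F \right)} \right)} + 2 \left(-2\right)\right)\right)^{2} = \left(-73 + \left(- \frac{14}{5} + 2 \left(-2\right)\right)\right)^{2} = \left(-73 - \frac{34}{5}\right)^{2} = \left(- \frac{399}{5}\right)^{2} = \frac{159201}{25}$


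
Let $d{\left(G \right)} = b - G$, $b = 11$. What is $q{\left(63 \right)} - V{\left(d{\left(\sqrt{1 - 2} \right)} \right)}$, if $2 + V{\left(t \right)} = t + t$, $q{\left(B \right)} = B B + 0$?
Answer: $3949 + 2 i \approx 3949.0 + 2.0 i$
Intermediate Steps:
$d{\left(G \right)} = 11 - G$
$q{\left(B \right)} = B^{2}$ ($q{\left(B \right)} = B^{2} + 0 = B^{2}$)
$V{\left(t \right)} = -2 + 2 t$ ($V{\left(t \right)} = -2 + \left(t + t\right) = -2 + 2 t$)
$q{\left(63 \right)} - V{\left(d{\left(\sqrt{1 - 2} \right)} \right)} = 63^{2} - \left(-2 + 2 \left(11 - \sqrt{1 - 2}\right)\right) = 3969 - \left(-2 + 2 \left(11 - \sqrt{-1}\right)\right) = 3969 - \left(-2 + 2 \left(11 - i\right)\right) = 3969 - \left(-2 + \left(22 - 2 i\right)\right) = 3969 - \left(20 - 2 i\right) = 3949 + 2 i$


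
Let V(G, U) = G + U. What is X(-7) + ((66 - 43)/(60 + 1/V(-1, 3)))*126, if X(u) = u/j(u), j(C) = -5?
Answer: 29827/605 ≈ 49.301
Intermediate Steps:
X(u) = -u/5 (X(u) = u/(-5) = u*(-1/5) = -u/5)
X(-7) + ((66 - 43)/(60 + 1/V(-1, 3)))*126 = -1/5*(-7) + ((66 - 43)/(60 + 1/(-1 + 3)))*126 = 7/5 + (23/(60 + 1/2))*126 = 7/5 + (23/(121/2))*126 = 7/5 + (23*(2/121))*126 = 7/5 + (46/121)*126 = 7/5 + 5796/121 = 29827/605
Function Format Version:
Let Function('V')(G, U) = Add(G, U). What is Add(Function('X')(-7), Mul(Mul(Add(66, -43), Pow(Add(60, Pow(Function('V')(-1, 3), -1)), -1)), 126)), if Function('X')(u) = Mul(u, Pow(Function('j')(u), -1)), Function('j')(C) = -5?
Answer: Rational(29827, 605) ≈ 49.301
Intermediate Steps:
Function('X')(u) = Mul(Rational(-1, 5), u) (Function('X')(u) = Mul(u, Pow(-5, -1)) = Mul(u, Rational(-1, 5)) = Mul(Rational(-1, 5), u))
Add(Function('X')(-7), Mul(Mul(Add(66, -43), Pow(Add(60, Pow(Function('V')(-1, 3), -1)), -1)), 126)) = Add(Mul(Rational(-1, 5), -7), Mul(Mul(Add(66, -43), Pow(Add(60, Pow(Add(-1, 3), -1)), -1)), 126)) = Add(Rational(7, 5), Mul(Mul(23, Pow(Add(60, Pow(2, -1)), -1)), 126)) = Add(Rational(7, 5), Mul(Mul(23, Pow(Add(60, Rational(1, 2)), -1)), 126)) = Add(Rational(7, 5), Mul(Mul(23, Pow(Rational(121, 2), -1)), 126)) = Add(Rational(7, 5), Mul(Mul(23, Rational(2, 121)), 126)) = Add(Rational(7, 5), Mul(Rational(46, 121), 126)) = Add(Rational(7, 5), Rational(5796, 121)) = Rational(29827, 605)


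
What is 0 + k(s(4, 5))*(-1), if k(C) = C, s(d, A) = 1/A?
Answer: -⅕ ≈ -0.20000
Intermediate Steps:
0 + k(s(4, 5))*(-1) = 0 - 1/5 = 0 + (⅕)*(-1) = 0 - ⅕ = -⅕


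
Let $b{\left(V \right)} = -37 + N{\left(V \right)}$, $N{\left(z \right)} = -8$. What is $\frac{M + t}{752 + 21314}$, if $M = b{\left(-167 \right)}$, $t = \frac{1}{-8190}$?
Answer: $- \frac{368551}{180720540} \approx -0.0020393$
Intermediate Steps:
$t = - \frac{1}{8190} \approx -0.0001221$
$b{\left(V \right)} = -45$ ($b{\left(V \right)} = -37 - 8 = -45$)
$M = -45$
$\frac{M + t}{752 + 21314} = \frac{-45 - \frac{1}{8190}}{752 + 21314} = - \frac{368551}{8190 \cdot 22066} = \left(- \frac{368551}{8190}\right) \frac{1}{22066} = - \frac{368551}{180720540}$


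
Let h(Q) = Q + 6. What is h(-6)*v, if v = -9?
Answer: 0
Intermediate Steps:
h(Q) = 6 + Q
h(-6)*v = (6 - 6)*(-9) = 0*(-9) = 0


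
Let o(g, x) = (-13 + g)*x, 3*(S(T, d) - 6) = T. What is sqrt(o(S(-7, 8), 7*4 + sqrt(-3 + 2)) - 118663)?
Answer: sqrt(-1070319 - 84*I)/3 ≈ 0.013532 - 344.85*I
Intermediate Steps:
S(T, d) = 6 + T/3
o(g, x) = x*(-13 + g)
sqrt(o(S(-7, 8), 7*4 + sqrt(-3 + 2)) - 118663) = sqrt((7*4 + sqrt(-3 + 2))*(-13 + (6 + (1/3)*(-7))) - 118663) = sqrt((28 + sqrt(-1))*(-13 + (6 - 7/3)) - 118663) = sqrt((28 + I)*(-13 + 11/3) - 118663) = sqrt((28 + I)*(-28/3) - 118663) = sqrt((-784/3 - 28*I/3) - 118663) = sqrt(-356773/3 - 28*I/3)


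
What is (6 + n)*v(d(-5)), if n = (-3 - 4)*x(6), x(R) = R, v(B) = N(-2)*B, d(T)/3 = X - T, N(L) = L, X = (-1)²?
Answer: 1296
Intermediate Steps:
X = 1
d(T) = 3 - 3*T (d(T) = 3*(1 - T) = 3 - 3*T)
v(B) = -2*B
n = -42 (n = (-3 - 4)*6 = -7*6 = -42)
(6 + n)*v(d(-5)) = (6 - 42)*(-2*(3 - 3*(-5))) = -(-72)*(3 + 15) = -(-72)*18 = -36*(-36) = 1296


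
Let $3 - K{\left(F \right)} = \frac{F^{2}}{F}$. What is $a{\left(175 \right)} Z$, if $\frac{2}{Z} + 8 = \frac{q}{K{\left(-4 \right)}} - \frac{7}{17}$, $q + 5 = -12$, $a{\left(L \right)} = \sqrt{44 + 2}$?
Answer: $- \frac{119 \sqrt{46}}{645} \approx -1.2513$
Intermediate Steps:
$a{\left(L \right)} = \sqrt{46}$
$q = -17$ ($q = -5 - 12 = -17$)
$K{\left(F \right)} = 3 - F$ ($K{\left(F \right)} = 3 - \frac{F^{2}}{F} = 3 - F$)
$Z = - \frac{119}{645}$ ($Z = \frac{2}{-8 - \left(\frac{7}{17} + \frac{17}{3 - -4}\right)} = \frac{2}{-8 - \left(\frac{7}{17} + \frac{17}{3 + 4}\right)} = \frac{2}{-8 - \left(\frac{7}{17} + \frac{17}{7}\right)} = \frac{2}{-8 - \frac{338}{119}} = \frac{2}{- \frac{1290}{119}} = 2 \left(- \frac{119}{1290}\right) = - \frac{119}{645} \approx -0.1845$)
$a{\left(175 \right)} Z = \sqrt{46} \left(- \frac{119}{645}\right) = - \frac{119 \sqrt{46}}{645}$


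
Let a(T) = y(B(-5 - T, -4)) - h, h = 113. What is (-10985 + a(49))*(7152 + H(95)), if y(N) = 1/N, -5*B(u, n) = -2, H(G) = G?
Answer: -160818177/2 ≈ -8.0409e+7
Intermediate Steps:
B(u, n) = ⅖ (B(u, n) = -⅕*(-2) = ⅖)
a(T) = -221/2 (a(T) = 1/(⅖) - 1*113 = 5/2 - 113 = -221/2)
(-10985 + a(49))*(7152 + H(95)) = (-10985 - 221/2)*(7152 + 95) = -22191/2*7247 = -160818177/2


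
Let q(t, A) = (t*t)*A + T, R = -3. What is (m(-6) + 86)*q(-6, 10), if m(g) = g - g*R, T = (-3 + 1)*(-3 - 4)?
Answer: 23188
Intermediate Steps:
T = 14 (T = -2*(-7) = 14)
q(t, A) = 14 + A*t² (q(t, A) = (t*t)*A + 14 = t²*A + 14 = A*t² + 14 = 14 + A*t²)
m(g) = 4*g (m(g) = g - g*(-3) = g - (-3)*g = g + 3*g = 4*g)
(m(-6) + 86)*q(-6, 10) = (4*(-6) + 86)*(14 + 10*(-6)²) = (-24 + 86)*(14 + 10*36) = 62*(14 + 360) = 62*374 = 23188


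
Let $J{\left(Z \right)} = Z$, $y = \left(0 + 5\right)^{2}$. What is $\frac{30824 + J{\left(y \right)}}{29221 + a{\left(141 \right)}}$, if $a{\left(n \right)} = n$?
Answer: $\frac{30849}{29362} \approx 1.0506$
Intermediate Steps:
$y = 25$ ($y = 5^{2} = 25$)
$\frac{30824 + J{\left(y \right)}}{29221 + a{\left(141 \right)}} = \frac{30824 + 25}{29221 + 141} = \frac{30849}{29362}$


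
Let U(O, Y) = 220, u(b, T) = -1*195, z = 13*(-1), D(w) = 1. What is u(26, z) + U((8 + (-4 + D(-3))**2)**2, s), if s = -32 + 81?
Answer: 25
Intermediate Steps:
s = 49
z = -13
u(b, T) = -195
u(26, z) + U((8 + (-4 + D(-3))**2)**2, s) = -195 + 220 = 25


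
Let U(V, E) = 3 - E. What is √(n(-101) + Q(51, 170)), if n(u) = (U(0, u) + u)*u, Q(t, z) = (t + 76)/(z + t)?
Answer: 14*I*√75361/221 ≈ 17.39*I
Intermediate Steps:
Q(t, z) = (76 + t)/(t + z)
n(u) = 3*u (n(u) = ((3 - u) + u)*u = 3*u)
√(n(-101) + Q(51, 170)) = √(3*(-101) + (76 + 51)/(51 + 170)) = √(-303 + 127/221) = √(-66836/221) = 14*I*√75361/221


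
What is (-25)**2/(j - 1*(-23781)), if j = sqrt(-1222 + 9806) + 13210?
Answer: 23119375/1368325497 - 1250*sqrt(2146)/1368325497 ≈ 0.016854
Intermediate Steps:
j = 13210 + 2*sqrt(2146) (j = sqrt(8584) + 13210 = 2*sqrt(2146) + 13210 = 13210 + 2*sqrt(2146) ≈ 13303.)
(-25)**2/(j - 1*(-23781)) = (-25)**2/((13210 + 2*sqrt(2146)) - 1*(-23781)) = 625/((13210 + 2*sqrt(2146)) + 23781) = 625/(36991 + 2*sqrt(2146))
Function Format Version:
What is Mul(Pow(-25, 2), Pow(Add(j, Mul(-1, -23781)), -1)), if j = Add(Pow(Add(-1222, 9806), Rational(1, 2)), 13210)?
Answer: Add(Rational(23119375, 1368325497), Mul(Rational(-1250, 1368325497), Pow(2146, Rational(1, 2)))) ≈ 0.016854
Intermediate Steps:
j = Add(13210, Mul(2, Pow(2146, Rational(1, 2)))) (j = Add(Pow(8584, Rational(1, 2)), 13210) = Add(Mul(2, Pow(2146, Rational(1, 2))), 13210) = Add(13210, Mul(2, Pow(2146, Rational(1, 2)))) ≈ 13303.)
Mul(Pow(-25, 2), Pow(Add(j, Mul(-1, -23781)), -1)) = Mul(Pow(-25, 2), Pow(Add(Add(13210, Mul(2, Pow(2146, Rational(1, 2)))), Mul(-1, -23781)), -1)) = Mul(625, Pow(Add(Add(13210, Mul(2, Pow(2146, Rational(1, 2)))), 23781), -1)) = Mul(625, Pow(Add(36991, Mul(2, Pow(2146, Rational(1, 2)))), -1))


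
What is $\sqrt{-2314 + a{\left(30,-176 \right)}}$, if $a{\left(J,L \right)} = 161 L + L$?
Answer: $i \sqrt{30826} \approx 175.57 i$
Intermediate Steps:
$a{\left(J,L \right)} = 162 L$
$\sqrt{-2314 + a{\left(30,-176 \right)}} = \sqrt{-2314 + 162 \left(-176\right)} = \sqrt{-2314 - 28512} = \sqrt{-30826} = i \sqrt{30826}$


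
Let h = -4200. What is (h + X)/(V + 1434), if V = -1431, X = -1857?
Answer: -2019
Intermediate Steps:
(h + X)/(V + 1434) = (-4200 - 1857)/(-1431 + 1434) = -6057/3 = -6057*⅓ = -2019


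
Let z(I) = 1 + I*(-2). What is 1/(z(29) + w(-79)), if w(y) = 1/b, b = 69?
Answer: -69/3932 ≈ -0.017548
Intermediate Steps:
z(I) = 1 - 2*I
w(y) = 1/69
1/(z(29) + w(-79)) = 1/((1 - 2*29) + 1/69) = 1/((1 - 58) + 1/69) = 1/(-57 + 1/69) = 1/(-3932/69) = -69/3932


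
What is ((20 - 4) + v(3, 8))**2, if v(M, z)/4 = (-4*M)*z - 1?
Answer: 138384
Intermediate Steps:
v(M, z) = -4 - 16*M*z (v(M, z) = 4*((-4*M)*z - 1) = 4*(-4*M*z - 1) = 4*(-1 - 4*M*z) = -4 - 16*M*z)
((20 - 4) + v(3, 8))**2 = ((20 - 4) + (-4 - 16*3*8))**2 = (16 + (-4 - 384))**2 = (16 - 388)**2 = (-372)**2 = 138384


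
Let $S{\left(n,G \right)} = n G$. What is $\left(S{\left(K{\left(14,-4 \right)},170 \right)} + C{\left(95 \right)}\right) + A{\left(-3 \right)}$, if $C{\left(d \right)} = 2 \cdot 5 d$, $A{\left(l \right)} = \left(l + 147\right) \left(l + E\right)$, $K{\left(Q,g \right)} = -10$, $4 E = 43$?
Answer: $366$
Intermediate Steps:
$E = \frac{43}{4}$ ($E = \frac{1}{4} \cdot 43 = \frac{43}{4} \approx 10.75$)
$S{\left(n,G \right)} = G n$
$A{\left(l \right)} = \left(147 + l\right) \left(\frac{43}{4} + l\right)$ ($A{\left(l \right)} = \left(l + 147\right) \left(l + \frac{43}{4}\right) = \left(147 + l\right) \left(\frac{43}{4} + l\right)$)
$C{\left(d \right)} = 10 d$
$\left(S{\left(K{\left(14,-4 \right)},170 \right)} + C{\left(95 \right)}\right) + A{\left(-3 \right)} = \left(170 \left(-10\right) + 10 \cdot 95\right) + \left(\frac{6321}{4} + \left(-3\right)^{2} + \frac{631}{4} \left(-3\right)\right) = \left(-1700 + 950\right) + \left(\frac{6321}{4} + 9 - \frac{1893}{4}\right) = -750 + 1116 = 366$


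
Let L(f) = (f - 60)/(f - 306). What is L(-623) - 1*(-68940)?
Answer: 64045943/929 ≈ 68941.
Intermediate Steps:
L(f) = (-60 + f)/(-306 + f)
L(-623) - 1*(-68940) = (-60 - 623)/(-306 - 623) - 1*(-68940) = -683/(-929) + 68940 = -1/929*(-683) + 68940 = 683/929 + 68940 = 64045943/929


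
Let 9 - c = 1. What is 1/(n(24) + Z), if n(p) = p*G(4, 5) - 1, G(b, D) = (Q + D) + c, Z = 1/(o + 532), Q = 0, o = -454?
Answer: 78/24259 ≈ 0.0032153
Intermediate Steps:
c = 8 (c = 9 - 1*1 = 9 - 1 = 8)
Z = 1/78 (Z = 1/(-454 + 532) = 1/78 ≈ 0.012821)
G(b, D) = 8 + D (G(b, D) = (0 + D) + 8 = D + 8 = 8 + D)
n(p) = -1 + 13*p (n(p) = p*(8 + 5) - 1 = p*13 - 1 = 13*p - 1 = -1 + 13*p)
1/(n(24) + Z) = 1/((-1 + 13*24) + 1/78) = 1/((-1 + 312) + 1/78) = 1/(311 + 1/78) = 1/(24259/78) = 78/24259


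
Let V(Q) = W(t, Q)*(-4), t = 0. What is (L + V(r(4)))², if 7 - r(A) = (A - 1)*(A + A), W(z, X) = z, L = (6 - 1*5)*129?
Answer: 16641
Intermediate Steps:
L = 129 (L = (6 - 5)*129 = 1*129 = 129)
r(A) = 7 - 2*A*(-1 + A) (r(A) = 7 - (A - 1)*(A + A) = 7 - (-1 + A)*2*A = 7 - 2*A*(-1 + A))
V(Q) = 0 (V(Q) = 0*(-4) = 0)
(L + V(r(4)))² = (129 + 0)² = 129² = 16641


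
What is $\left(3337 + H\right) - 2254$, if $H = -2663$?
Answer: $-1580$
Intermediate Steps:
$\left(3337 + H\right) - 2254 = \left(3337 - 2663\right) - 2254 = 674 - 2254 = -1580$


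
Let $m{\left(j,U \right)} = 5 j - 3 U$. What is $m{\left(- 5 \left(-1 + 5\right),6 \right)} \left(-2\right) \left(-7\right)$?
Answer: $-1652$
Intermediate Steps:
$m{\left(j,U \right)} = - 3 U + 5 j$
$m{\left(- 5 \left(-1 + 5\right),6 \right)} \left(-2\right) \left(-7\right) = \left(\left(-3\right) 6 + 5 \left(- 5 \left(-1 + 5\right)\right)\right) \left(-2\right) \left(-7\right) = \left(-18 + 5 \left(\left(-5\right) 4\right)\right) \left(-2\right) \left(-7\right) = \left(-18 + 5 \left(-20\right)\right) \left(-2\right) \left(-7\right) = \left(-18 - 100\right) \left(-2\right) \left(-7\right) = \left(-118\right) \left(-2\right) \left(-7\right) = 236 \left(-7\right) = -1652$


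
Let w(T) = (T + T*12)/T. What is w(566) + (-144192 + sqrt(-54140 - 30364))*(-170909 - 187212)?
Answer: 51638183245 - 716242*I*sqrt(21126) ≈ 5.1638e+10 - 1.041e+8*I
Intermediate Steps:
w(T) = 13 (w(T) = (T + 12*T)/T = (13*T)/T = 13)
w(566) + (-144192 + sqrt(-54140 - 30364))*(-170909 - 187212) = 13 + (-144192 + sqrt(-54140 - 30364))*(-170909 - 187212) = 13 + (-144192 + sqrt(-84504))*(-358121) = 13 + (-144192 + 2*I*sqrt(21126))*(-358121) = 13 + (51638183232 - 716242*I*sqrt(21126)) = 51638183245 - 716242*I*sqrt(21126)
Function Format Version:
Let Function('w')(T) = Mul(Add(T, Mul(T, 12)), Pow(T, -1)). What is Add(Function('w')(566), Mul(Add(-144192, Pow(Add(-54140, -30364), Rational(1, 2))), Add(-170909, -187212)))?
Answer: Add(51638183245, Mul(-716242, I, Pow(21126, Rational(1, 2)))) ≈ Add(5.1638e+10, Mul(-1.0410e+8, I))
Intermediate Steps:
Function('w')(T) = 13 (Function('w')(T) = Mul(Add(T, Mul(12, T)), Pow(T, -1)) = Mul(Mul(13, T), Pow(T, -1)) = 13)
Add(Function('w')(566), Mul(Add(-144192, Pow(Add(-54140, -30364), Rational(1, 2))), Add(-170909, -187212))) = Add(13, Mul(Add(-144192, Pow(Add(-54140, -30364), Rational(1, 2))), Add(-170909, -187212))) = Add(13, Mul(Add(-144192, Pow(-84504, Rational(1, 2))), -358121)) = Add(13, Mul(Add(-144192, Mul(2, I, Pow(21126, Rational(1, 2)))), -358121)) = Add(13, Add(51638183232, Mul(-716242, I, Pow(21126, Rational(1, 2))))) = Add(51638183245, Mul(-716242, I, Pow(21126, Rational(1, 2))))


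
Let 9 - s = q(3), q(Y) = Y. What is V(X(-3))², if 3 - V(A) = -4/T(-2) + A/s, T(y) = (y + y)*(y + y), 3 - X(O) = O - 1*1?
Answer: 625/144 ≈ 4.3403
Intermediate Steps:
s = 6 (s = 9 - 1*3 = 9 - 3 = 6)
X(O) = 4 - O (X(O) = 3 - (O - 1*1) = 3 - (O - 1) = 3 - (-1 + O) = 3 + (1 - O) = 4 - O)
T(y) = 4*y² (T(y) = (2*y)*(2*y) = 4*y²)
V(A) = 13/4 - A/6 (V(A) = 3 - (-4/(4*(-2)²) + A/6) = 3 - (-4/(4*4) + A*(⅙)) = 3 - (-4/16 + A/6) = 3 - (-4*1/16 + A/6) = 3 - (-¼ + A/6) = 3 + (¼ - A/6) = 13/4 - A/6)
V(X(-3))² = (13/4 - (4 - 1*(-3))/6)² = (13/4 - (4 + 3)/6)² = (13/4 - ⅙*7)² = (13/4 - 7/6)² = (25/12)² = 625/144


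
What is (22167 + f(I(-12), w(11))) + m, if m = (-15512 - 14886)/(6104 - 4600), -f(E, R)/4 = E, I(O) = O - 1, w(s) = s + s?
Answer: 16693489/752 ≈ 22199.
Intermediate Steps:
w(s) = 2*s
I(O) = -1 + O
f(E, R) = -4*E
m = -15199/752 (m = -30398/1504 = -30398*1/1504 = -15199/752 ≈ -20.211)
(22167 + f(I(-12), w(11))) + m = (22167 - 4*(-1 - 12)) - 15199/752 = (22167 - 4*(-13)) - 15199/752 = (22167 + 52) - 15199/752 = 22219 - 15199/752 = 16693489/752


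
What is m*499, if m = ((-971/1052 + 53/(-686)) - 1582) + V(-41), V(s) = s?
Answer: -292412881741/360836 ≈ -8.1038e+5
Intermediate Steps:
m = -585997759/360836 (m = ((-971/1052 + 53/(-686)) - 1582) - 41 = ((-971*1/1052 + 53*(-1/686)) - 1582) - 41 = ((-971/1052 - 53/686) - 1582) - 41 = (-360931/360836 - 1582) - 41 = -571203483/360836 - 41 = -585997759/360836 ≈ -1624.0)
m*499 = -585997759/360836*499 = -292412881741/360836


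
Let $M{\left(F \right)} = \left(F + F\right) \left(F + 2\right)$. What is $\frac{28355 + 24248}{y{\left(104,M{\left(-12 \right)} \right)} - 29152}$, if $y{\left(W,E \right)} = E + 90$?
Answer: $- \frac{52603}{28822} \approx -1.8251$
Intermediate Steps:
$M{\left(F \right)} = 2 F \left(2 + F\right)$
$y{\left(W,E \right)} = 90 + E$
$\frac{28355 + 24248}{y{\left(104,M{\left(-12 \right)} \right)} - 29152} = \frac{28355 + 24248}{\left(90 + 2 \left(-12\right) \left(2 - 12\right)\right) - 29152} = \frac{52603}{\left(90 + 2 \left(-12\right) \left(-10\right)\right) - 29152} = \frac{52603}{\left(90 + 240\right) - 29152} = \frac{52603}{330 - 29152} = \frac{52603}{-28822} = 52603 \left(- \frac{1}{28822}\right) = - \frac{52603}{28822}$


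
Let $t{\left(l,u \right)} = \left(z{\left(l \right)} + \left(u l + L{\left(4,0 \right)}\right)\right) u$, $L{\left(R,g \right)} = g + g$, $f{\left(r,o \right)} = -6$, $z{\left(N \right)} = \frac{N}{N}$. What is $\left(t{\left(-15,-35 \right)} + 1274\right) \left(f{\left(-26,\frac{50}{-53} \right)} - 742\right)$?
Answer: $12817728$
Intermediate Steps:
$z{\left(N \right)} = 1$
$L{\left(R,g \right)} = 2 g$
$t{\left(l,u \right)} = u \left(1 + l u\right)$ ($t{\left(l,u \right)} = \left(1 + \left(u l + 2 \cdot 0\right)\right) u = \left(1 + \left(l u + 0\right)\right) u = \left(1 + l u\right) u = u \left(1 + l u\right)$)
$\left(t{\left(-15,-35 \right)} + 1274\right) \left(f{\left(-26,\frac{50}{-53} \right)} - 742\right) = \left(- 35 \left(1 - -525\right) + 1274\right) \left(-6 - 742\right) = \left(- 35 \left(1 + 525\right) + 1274\right) \left(-748\right) = \left(\left(-35\right) 526 + 1274\right) \left(-748\right) = \left(-18410 + 1274\right) \left(-748\right) = \left(-17136\right) \left(-748\right) = 12817728$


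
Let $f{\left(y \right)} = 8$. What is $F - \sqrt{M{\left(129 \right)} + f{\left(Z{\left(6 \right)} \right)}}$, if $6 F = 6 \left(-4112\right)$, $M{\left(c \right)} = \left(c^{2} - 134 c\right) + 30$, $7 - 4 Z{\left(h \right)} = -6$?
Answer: $-4112 - i \sqrt{607} \approx -4112.0 - 24.637 i$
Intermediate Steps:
$Z{\left(h \right)} = \frac{13}{4}$ ($Z{\left(h \right)} = \frac{7}{4} - - \frac{3}{2} = \frac{7}{4} + \frac{3}{2} = \frac{13}{4}$)
$M{\left(c \right)} = 30 + c^{2} - 134 c$
$F = -4112$ ($F = \frac{6 \left(-4112\right)}{6} = \frac{1}{6} \left(-24672\right) = -4112$)
$F - \sqrt{M{\left(129 \right)} + f{\left(Z{\left(6 \right)} \right)}} = -4112 - \sqrt{\left(30 + 129^{2} - 17286\right) + 8} = -4112 - \sqrt{\left(30 + 16641 - 17286\right) + 8} = -4112 - \sqrt{-615 + 8} = -4112 - \sqrt{-607} = -4112 - i \sqrt{607}$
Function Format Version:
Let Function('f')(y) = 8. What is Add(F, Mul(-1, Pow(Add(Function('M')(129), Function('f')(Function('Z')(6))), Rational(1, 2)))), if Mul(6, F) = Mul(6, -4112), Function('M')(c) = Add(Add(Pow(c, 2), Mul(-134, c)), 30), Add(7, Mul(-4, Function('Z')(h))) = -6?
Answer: Add(-4112, Mul(-1, I, Pow(607, Rational(1, 2)))) ≈ Add(-4112.0, Mul(-24.637, I))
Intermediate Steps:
Function('Z')(h) = Rational(13, 4) (Function('Z')(h) = Add(Rational(7, 4), Mul(Rational(-1, 4), -6)) = Add(Rational(7, 4), Rational(3, 2)) = Rational(13, 4))
Function('M')(c) = Add(30, Pow(c, 2), Mul(-134, c))
F = -4112 (F = Mul(Rational(1, 6), Mul(6, -4112)) = Mul(Rational(1, 6), -24672) = -4112)
Add(F, Mul(-1, Pow(Add(Function('M')(129), Function('f')(Function('Z')(6))), Rational(1, 2)))) = Add(-4112, Mul(-1, Pow(Add(Add(30, Pow(129, 2), Mul(-134, 129)), 8), Rational(1, 2)))) = Add(-4112, Mul(-1, Pow(Add(Add(30, 16641, -17286), 8), Rational(1, 2)))) = Add(-4112, Mul(-1, Pow(Add(-615, 8), Rational(1, 2)))) = Add(-4112, Mul(-1, Pow(-607, Rational(1, 2)))) = Add(-4112, Mul(-1, Mul(I, Pow(607, Rational(1, 2))))) = Add(-4112, Mul(-1, I, Pow(607, Rational(1, 2))))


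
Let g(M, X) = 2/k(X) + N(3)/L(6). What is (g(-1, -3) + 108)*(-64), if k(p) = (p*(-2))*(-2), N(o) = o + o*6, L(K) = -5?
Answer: -99488/15 ≈ -6632.5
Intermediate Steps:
N(o) = 7*o (N(o) = o + 6*o = 7*o)
k(p) = 4*p (k(p) = -2*p*(-2) = 4*p)
g(M, X) = -21/5 + 1/(2*X) (g(M, X) = 2/((4*X)) + (7*3)/(-5) = 2*(1/(4*X)) + 21*(-⅕) = 1/(2*X) - 21/5 = -21/5 + 1/(2*X))
(g(-1, -3) + 108)*(-64) = ((⅒)*(5 - 42*(-3))/(-3) + 108)*(-64) = ((⅒)*(-⅓)*(5 + 126) + 108)*(-64) = ((⅒)*(-⅓)*131 + 108)*(-64) = (-131/30 + 108)*(-64) = (3109/30)*(-64) = -99488/15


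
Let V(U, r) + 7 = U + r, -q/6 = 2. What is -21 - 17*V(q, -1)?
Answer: 319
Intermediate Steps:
q = -12 (q = -6*2 = -12)
V(U, r) = -7 + U + r (V(U, r) = -7 + (U + r) = -7 + U + r)
-21 - 17*V(q, -1) = -21 - 17*(-7 - 12 - 1) = -21 - 17*(-20) = -21 + 340 = 319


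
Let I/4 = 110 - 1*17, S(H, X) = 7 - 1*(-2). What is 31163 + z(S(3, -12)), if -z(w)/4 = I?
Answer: 29675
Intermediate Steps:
S(H, X) = 9 (S(H, X) = 7 + 2 = 9)
I = 372 (I = 4*(110 - 1*17) = 4*(110 - 17) = 4*93 = 372)
z(w) = -1488 (z(w) = -4*372 = -1488)
31163 + z(S(3, -12)) = 31163 - 1488 = 29675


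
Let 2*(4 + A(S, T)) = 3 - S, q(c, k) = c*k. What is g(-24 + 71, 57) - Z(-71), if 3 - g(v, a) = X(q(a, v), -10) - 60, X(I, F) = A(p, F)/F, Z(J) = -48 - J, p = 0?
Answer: 159/4 ≈ 39.750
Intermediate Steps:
A(S, T) = -5/2 - S/2 (A(S, T) = -4 + (3 - S)/2 = -4 + (3/2 - S/2) = -5/2 - S/2)
X(I, F) = -5/(2*F) (X(I, F) = (-5/2 - ½*0)/F = (-5/2 + 0)/F = -5/(2*F))
g(v, a) = 251/4 (g(v, a) = 3 - (-5/2/(-10) - 60) = 3 - (-5/2*(-⅒) - 60) = 3 - (¼ - 60) = 3 - 1*(-239/4) = 3 + 239/4 = 251/4)
g(-24 + 71, 57) - Z(-71) = 251/4 - (-48 - 1*(-71)) = 251/4 - (-48 + 71) = 251/4 - 1*23 = 251/4 - 23 = 159/4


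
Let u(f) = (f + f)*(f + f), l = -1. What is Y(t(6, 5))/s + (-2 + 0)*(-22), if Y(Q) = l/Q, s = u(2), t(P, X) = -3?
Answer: 2113/48 ≈ 44.021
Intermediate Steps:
u(f) = 4*f² (u(f) = (2*f)*(2*f) = 4*f²)
s = 16 (s = 4*2² = 4*4 = 16)
Y(Q) = -1/Q
Y(t(6, 5))/s + (-2 + 0)*(-22) = -1/(-3)/16 + (-2 + 0)*(-22) = -1*(-⅓)*(1/16) - 2*(-22) = (⅓)*(1/16) + 44 = 1/48 + 44 = 2113/48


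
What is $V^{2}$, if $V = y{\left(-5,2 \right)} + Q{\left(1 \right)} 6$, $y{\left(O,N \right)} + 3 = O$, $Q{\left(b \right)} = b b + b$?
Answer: $16$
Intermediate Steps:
$Q{\left(b \right)} = b + b^{2}$ ($Q{\left(b \right)} = b^{2} + b = b + b^{2}$)
$y{\left(O,N \right)} = -3 + O$
$V = 4$ ($V = \left(-3 - 5\right) + 1 \left(1 + 1\right) 6 = -8 + 1 \cdot 2 \cdot 6 = -8 + 2 \cdot 6 = -8 + 12 = 4$)
$V^{2} = 4^{2} = 16$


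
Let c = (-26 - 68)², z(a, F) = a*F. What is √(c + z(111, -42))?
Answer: √4174 ≈ 64.606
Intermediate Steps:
z(a, F) = F*a
c = 8836 (c = (-94)² = 8836)
√(c + z(111, -42)) = √(8836 - 42*111) = √(8836 - 4662) = √4174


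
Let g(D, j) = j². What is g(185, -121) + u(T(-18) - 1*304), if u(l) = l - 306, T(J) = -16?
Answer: 14015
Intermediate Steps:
u(l) = -306 + l
g(185, -121) + u(T(-18) - 1*304) = (-121)² + (-306 + (-16 - 1*304)) = 14641 + (-306 + (-16 - 304)) = 14641 + (-306 - 320) = 14641 - 626 = 14015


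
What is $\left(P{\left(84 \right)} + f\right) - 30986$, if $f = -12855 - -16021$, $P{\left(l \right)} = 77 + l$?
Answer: $-27659$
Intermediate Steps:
$f = 3166$ ($f = -12855 + 16021 = 3166$)
$\left(P{\left(84 \right)} + f\right) - 30986 = \left(\left(77 + 84\right) + 3166\right) - 30986 = \left(161 + 3166\right) - 30986 = 3327 - 30986 = -27659$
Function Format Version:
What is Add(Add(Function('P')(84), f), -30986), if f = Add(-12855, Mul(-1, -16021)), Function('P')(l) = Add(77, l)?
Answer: -27659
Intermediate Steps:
f = 3166 (f = Add(-12855, 16021) = 3166)
Add(Add(Function('P')(84), f), -30986) = Add(Add(Add(77, 84), 3166), -30986) = Add(Add(161, 3166), -30986) = Add(3327, -30986) = -27659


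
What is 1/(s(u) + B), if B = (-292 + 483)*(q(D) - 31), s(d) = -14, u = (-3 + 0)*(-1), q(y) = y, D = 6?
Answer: -1/4789 ≈ -0.00020881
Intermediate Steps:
u = 3 (u = -3*(-1) = 3)
B = -4775 (B = (-292 + 483)*(6 - 31) = 191*(-25) = -4775)
1/(s(u) + B) = 1/(-14 - 4775) = 1/(-4789) = -1/4789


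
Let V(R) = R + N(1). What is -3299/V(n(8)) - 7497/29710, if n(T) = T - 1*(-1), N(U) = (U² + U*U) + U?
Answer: -49051627/178260 ≈ -275.17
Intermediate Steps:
N(U) = U + 2*U² (N(U) = (U² + U²) + U = 2*U² + U = U + 2*U²)
n(T) = 1 + T (n(T) = T + 1 = 1 + T)
V(R) = 3 + R (V(R) = R + 1*(1 + 2*1) = R + 1*(1 + 2) = R + 1*3 = R + 3 = 3 + R)
-3299/V(n(8)) - 7497/29710 = -3299/(3 + (1 + 8)) - 7497/29710 = -3299/(3 + 9) - 7497*1/29710 = -3299/12 - 7497/29710 = -49051627/178260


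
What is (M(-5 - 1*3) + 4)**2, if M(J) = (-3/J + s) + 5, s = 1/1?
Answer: 6889/64 ≈ 107.64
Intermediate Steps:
s = 1
M(J) = 6 - 3/J (M(J) = (-3/J + 1) + 5 = (1 - 3/J) + 5 = 6 - 3/J)
(M(-5 - 1*3) + 4)**2 = ((6 - 3/(-5 - 1*3)) + 4)**2 = ((6 - 3/(-5 - 3)) + 4)**2 = ((6 - 3/(-8)) + 4)**2 = ((6 - 3*(-1/8)) + 4)**2 = ((6 + 3/8) + 4)**2 = (51/8 + 4)**2 = (83/8)**2 = 6889/64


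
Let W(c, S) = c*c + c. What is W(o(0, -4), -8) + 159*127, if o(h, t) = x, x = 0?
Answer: 20193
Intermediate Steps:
o(h, t) = 0
W(c, S) = c + c² (W(c, S) = c² + c = c + c²)
W(o(0, -4), -8) + 159*127 = 0*(1 + 0) + 159*127 = 0*1 + 20193 = 0 + 20193 = 20193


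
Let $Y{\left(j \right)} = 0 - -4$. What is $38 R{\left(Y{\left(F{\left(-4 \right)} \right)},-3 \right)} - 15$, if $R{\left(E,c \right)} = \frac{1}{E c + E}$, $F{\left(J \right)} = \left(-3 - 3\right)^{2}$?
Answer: $- \frac{79}{4} \approx -19.75$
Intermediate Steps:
$F{\left(J \right)} = 36$ ($F{\left(J \right)} = \left(-6\right)^{2} = 36$)
$Y{\left(j \right)} = 4$ ($Y{\left(j \right)} = 0 + 4 = 4$)
$R{\left(E,c \right)} = \frac{1}{E + E c}$
$38 R{\left(Y{\left(F{\left(-4 \right)} \right)},-3 \right)} - 15 = 38 \frac{1}{4 \left(1 - 3\right)} - 15 = 38 \frac{1}{4 \left(-2\right)} - 15 = 38 \cdot \frac{1}{4} \left(- \frac{1}{2}\right) - 15 = 38 \left(- \frac{1}{8}\right) - 15 = - \frac{19}{4} - 15 = - \frac{79}{4}$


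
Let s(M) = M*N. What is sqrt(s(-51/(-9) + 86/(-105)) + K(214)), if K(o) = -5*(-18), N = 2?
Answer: 2*sqrt(274785)/105 ≈ 9.9848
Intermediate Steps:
K(o) = 90
s(M) = 2*M (s(M) = M*2 = 2*M)
sqrt(s(-51/(-9) + 86/(-105)) + K(214)) = sqrt(2*(-51/(-9) + 86/(-105)) + 90) = sqrt(2*(-51*(-1/9) + 86*(-1/105)) + 90) = sqrt(2*(17/3 - 86/105) + 90) = sqrt(2*(509/105) + 90) = sqrt(1018/105 + 90) = sqrt(10468/105) = 2*sqrt(274785)/105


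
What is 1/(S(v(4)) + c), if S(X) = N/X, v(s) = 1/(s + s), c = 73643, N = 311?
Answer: 1/76131 ≈ 1.3135e-5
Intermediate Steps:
v(s) = 1/(2*s)
S(X) = 311/X
1/(S(v(4)) + c) = 1/(311/(((½)/4)) + 73643) = 1/(311/(((½)*(¼))) + 73643) = 1/(311/(⅛) + 73643) = 1/(311*8 + 73643) = 1/(2488 + 73643) = 1/76131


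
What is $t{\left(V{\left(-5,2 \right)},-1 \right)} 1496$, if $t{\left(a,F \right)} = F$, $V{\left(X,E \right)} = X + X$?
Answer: $-1496$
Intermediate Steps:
$V{\left(X,E \right)} = 2 X$
$t{\left(V{\left(-5,2 \right)},-1 \right)} 1496 = \left(-1\right) 1496 = -1496$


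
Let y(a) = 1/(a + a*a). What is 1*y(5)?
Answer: 1/30 ≈ 0.033333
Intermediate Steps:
y(a) = 1/(a + a**2)
1*y(5) = 1*(1/(5*(1 + 5))) = 1*((1/5)/6) = 1*((1/5)*(1/6)) = 1*(1/30) = 1/30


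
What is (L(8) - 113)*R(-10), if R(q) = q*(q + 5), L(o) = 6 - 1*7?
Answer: -5700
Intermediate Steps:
L(o) = -1 (L(o) = 6 - 7 = -1)
R(q) = q*(5 + q)
(L(8) - 113)*R(-10) = (-1 - 113)*(-10*(5 - 10)) = -(-1140)*(-5) = -114*50 = -5700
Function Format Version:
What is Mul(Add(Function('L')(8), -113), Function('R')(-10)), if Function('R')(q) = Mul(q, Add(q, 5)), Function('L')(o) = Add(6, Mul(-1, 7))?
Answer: -5700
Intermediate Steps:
Function('L')(o) = -1 (Function('L')(o) = Add(6, -7) = -1)
Function('R')(q) = Mul(q, Add(5, q))
Mul(Add(Function('L')(8), -113), Function('R')(-10)) = Mul(Add(-1, -113), Mul(-10, Add(5, -10))) = Mul(-114, Mul(-10, -5)) = Mul(-114, 50) = -5700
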